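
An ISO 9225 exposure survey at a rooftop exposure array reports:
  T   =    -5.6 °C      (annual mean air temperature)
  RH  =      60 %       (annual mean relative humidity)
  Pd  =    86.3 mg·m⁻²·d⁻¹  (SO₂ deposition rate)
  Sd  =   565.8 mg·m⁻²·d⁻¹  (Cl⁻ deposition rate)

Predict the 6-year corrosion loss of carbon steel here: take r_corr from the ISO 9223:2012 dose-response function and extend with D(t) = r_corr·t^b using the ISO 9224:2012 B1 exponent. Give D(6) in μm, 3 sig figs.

D(6) = 91.4 μm

carbon steel: T≤10 °C ⇒ hinge +0.150·(-5.6−10) = -2.3400
  SO₂ term: 1.77·86.3^0.52·exp(0.02·60-2.3400) = 5.749
  Cl⁻ term: 0.102·565.8^0.62·exp(0.033·60+0.04·-5.6) = 30.05
  sum: 5.749 + 30.05 → r_corr = 35.8 μm/a
ISO 9224: D(t) = r_corr · t^b with b = 0.523 (carbon steel, B1)
  D(6) = 35.8 × 6^0.523 = 35.8 × 2.553 = 91.38 μm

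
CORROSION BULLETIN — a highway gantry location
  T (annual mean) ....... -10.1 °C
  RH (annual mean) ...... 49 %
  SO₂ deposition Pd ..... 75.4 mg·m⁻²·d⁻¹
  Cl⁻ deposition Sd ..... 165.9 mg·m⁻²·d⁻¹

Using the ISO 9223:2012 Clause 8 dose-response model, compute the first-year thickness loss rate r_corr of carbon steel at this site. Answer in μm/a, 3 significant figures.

r_corr = 10.4 μm/a

carbon steel: temperature factor f = +0.150·(-20.1) = -3.0150
  Pd branch = 1.77·Pd^0.52·e^(0.02·RH+f) = 2.19 μm/a
  Cl⁻ term: 0.102·165.9^0.62·exp(0.033·49+0.04·-10.1) = 8.16
  r_corr = 2.19 + 8.16 = 10.35 μm/a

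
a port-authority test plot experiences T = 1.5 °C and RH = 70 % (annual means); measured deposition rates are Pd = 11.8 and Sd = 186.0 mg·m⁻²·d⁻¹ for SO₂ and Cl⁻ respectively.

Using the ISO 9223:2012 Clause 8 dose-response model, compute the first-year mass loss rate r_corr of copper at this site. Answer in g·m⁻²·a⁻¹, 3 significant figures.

copper: temperature factor f = +0.126·(-8.5) = -1.0710
  sulphur-dioxide contribution → 0.2145 μm/a
  chloride contribution → 0.5621 μm/a
  total first-year rate 0.7766 μm/a
Convert to mass loss: 0.7766 μm/a × 8.96 g/cm³ = 6.959 g·m⁻²·a⁻¹

r_corr = 6.96 g·m⁻²·a⁻¹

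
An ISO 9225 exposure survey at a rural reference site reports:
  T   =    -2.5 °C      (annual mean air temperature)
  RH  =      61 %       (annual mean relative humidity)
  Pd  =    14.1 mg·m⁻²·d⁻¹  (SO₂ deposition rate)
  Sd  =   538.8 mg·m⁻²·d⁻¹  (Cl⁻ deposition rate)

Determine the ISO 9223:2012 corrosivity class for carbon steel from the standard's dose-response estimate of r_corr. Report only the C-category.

C3

carbon steel: f(T) = +0.150·(T−10) [T≤10 °C] = -1.8750
  Pd branch = 1.77·Pd^0.52·e^(0.02·RH+f) = 3.64 μm/a
  Cl⁻ term: 0.102·538.8^0.62·exp(0.033·61+0.04·-2.5) = 34.11
  sum: 3.64 + 34.11 → r_corr = 37.75 μm/a
ISO 9223 Table 2 (carbon steel): 25 < 37.8 ≤ 50 μm/a ⇒ C3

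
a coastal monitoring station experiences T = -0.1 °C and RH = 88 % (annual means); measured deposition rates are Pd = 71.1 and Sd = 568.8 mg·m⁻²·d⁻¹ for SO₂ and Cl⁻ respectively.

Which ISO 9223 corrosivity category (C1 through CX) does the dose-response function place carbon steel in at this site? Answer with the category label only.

carbon steel: f(T) = +0.150·(T−10) [T≤10 °C] = -1.5150
  SO₂ term: 1.77·71.1^0.52·exp(0.02·88-1.5150) = 20.77
  Cl⁻ term: 0.102·568.8^0.62·exp(0.033·88+0.04·-0.1) = 94.65
  sum: 20.77 + 94.65 → r_corr = 115.4 μm/a
ISO 9223 Table 2 (carbon steel): 80 < 115 ≤ 200 μm/a ⇒ C5

C5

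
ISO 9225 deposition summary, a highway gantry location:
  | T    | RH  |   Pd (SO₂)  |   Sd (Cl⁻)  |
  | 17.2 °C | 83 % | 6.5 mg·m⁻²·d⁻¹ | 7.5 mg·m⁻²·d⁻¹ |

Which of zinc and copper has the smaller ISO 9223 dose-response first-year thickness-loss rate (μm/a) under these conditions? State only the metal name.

zinc

zinc: f(T) = -0.071·(T−10) [T>10 °C] = -0.5112
  SO₂ term: 0.0129·6.5^0.44·exp(0.046·83-0.5112) = 0.8024
  Sd branch = 0.0175·Sd^0.57·e^(0.008·RH+0.085·T) = 0.4625 μm/a
  sum: 0.8024 + 0.4625 → r_corr = 1.265 μm/a
copper: T>10 °C ⇒ hinge -0.080·(17.2−10) = -0.5760
  SO₂ term: 0.0053·6.5^0.26·exp(0.059·83-0.5760) = 0.649
  Cl⁻ term: 0.01025·7.5^0.27·exp(0.036·83+0.049·17.2) = 0.8141
  r_corr = 0.649 + 0.8141 = 1.463 μm/a
Ordering by μm/a: copper (1.46) > zinc (1.26)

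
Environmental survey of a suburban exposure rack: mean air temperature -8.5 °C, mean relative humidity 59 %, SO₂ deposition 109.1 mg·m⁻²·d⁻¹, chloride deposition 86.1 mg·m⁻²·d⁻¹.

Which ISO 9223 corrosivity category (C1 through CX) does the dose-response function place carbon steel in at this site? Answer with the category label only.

C2

carbon steel: T≤10 °C ⇒ hinge +0.150·(-8.5−10) = -2.7750
  Pd branch = 1.77·Pd^0.52·e^(0.02·RH+f) = 4.12 μm/a
  Sd branch = 0.102·Sd^0.62·e^(0.033·RH+0.04·T) = 8.058 μm/a
  r_corr = 4.12 + 8.058 = 12.18 μm/a
Category bounds: 1.3…25 μm/a bracket r_corr ⇒ C2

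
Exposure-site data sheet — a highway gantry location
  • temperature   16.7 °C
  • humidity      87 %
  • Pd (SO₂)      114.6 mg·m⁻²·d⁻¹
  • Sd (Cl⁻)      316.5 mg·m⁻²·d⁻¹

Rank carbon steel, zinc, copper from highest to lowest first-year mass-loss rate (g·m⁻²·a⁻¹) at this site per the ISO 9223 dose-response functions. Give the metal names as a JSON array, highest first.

carbon steel: temperature factor f = -0.054·(6.7) = -0.3618
  SO₂ term: 1.77·114.6^0.52·exp(0.02·87-0.3618) = 82.66
  Cl⁻ term: 0.102·316.5^0.62·exp(0.033·87+0.04·16.7) = 124.7
  sum: 82.66 + 124.7 → r_corr = 207.3 μm/a
  mass loss = 207.3 μm/a × 7.85 g/cm³ = 1628 g·m⁻²·a⁻¹
zinc: f(T) = -0.071·(T−10) [T>10 °C] = -0.4757
  Pd branch = 0.0129·Pd^0.44·e^(0.046·RH+f) = 3.533 μm/a
  Sd branch = 0.0175·Sd^0.57·e^(0.008·RH+0.085·T) = 3.864 μm/a
  sum: 3.533 + 3.864 → r_corr = 7.396 μm/a
  mass loss = 7.396 μm/a × 7.14 g/cm³ = 52.81 g·m⁻²·a⁻¹
copper: temperature factor f = -0.080·(6.7) = -0.5360
  SO₂ term: 0.0053·114.6^0.26·exp(0.059·87-0.5360) = 1.803
  Sd branch = 0.01025·Sd^0.27·e^(0.036·RH+0.049·T) = 2.52 μm/a
  r_corr = 1.803 + 2.52 = 4.324 μm/a
  mass loss = 4.324 μm/a × 8.96 g/cm³ = 38.74 g·m⁻²·a⁻¹
Ordering by g·m⁻²·a⁻¹: carbon steel (1630) > zinc (52.8) > copper (38.7)

["carbon steel", "zinc", "copper"]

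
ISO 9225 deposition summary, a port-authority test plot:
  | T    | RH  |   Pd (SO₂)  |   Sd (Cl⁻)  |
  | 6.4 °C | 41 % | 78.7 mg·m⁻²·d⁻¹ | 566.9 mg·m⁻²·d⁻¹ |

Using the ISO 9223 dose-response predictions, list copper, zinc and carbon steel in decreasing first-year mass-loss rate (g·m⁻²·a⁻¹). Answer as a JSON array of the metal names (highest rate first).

copper: f(T) = +0.126·(T−10) [T≤10 °C] = -0.4536
  sulphur-dioxide contribution → 0.1177 μm/a
  chloride contribution → 0.3399 μm/a
  total first-year rate 0.4576 μm/a
  mass loss = 0.4576 μm/a × 8.96 g/cm³ = 4.1 g·m⁻²·a⁻¹
zinc: T≤10 °C ⇒ hinge +0.038·(6.4−10) = -0.1368
  sulphur-dioxide contribution → 0.5064 μm/a
  chloride contribution → 1.553 μm/a
  total first-year rate 2.06 μm/a
  mass loss = 2.06 μm/a × 7.14 g/cm³ = 14.71 g·m⁻²·a⁻¹
carbon steel: temperature factor f = +0.150·(-3.6) = -0.5400
  sulphur-dioxide contribution → 22.67 μm/a
  chloride contribution → 25.97 μm/a
  ⇒ r_corr(carbon steel) = 48.65 μm/a
  mass loss = 48.65 μm/a × 7.85 g/cm³ = 381.9 g·m⁻²·a⁻¹
Ordering by g·m⁻²·a⁻¹: carbon steel (382) > zinc (14.7) > copper (4.1)

["carbon steel", "zinc", "copper"]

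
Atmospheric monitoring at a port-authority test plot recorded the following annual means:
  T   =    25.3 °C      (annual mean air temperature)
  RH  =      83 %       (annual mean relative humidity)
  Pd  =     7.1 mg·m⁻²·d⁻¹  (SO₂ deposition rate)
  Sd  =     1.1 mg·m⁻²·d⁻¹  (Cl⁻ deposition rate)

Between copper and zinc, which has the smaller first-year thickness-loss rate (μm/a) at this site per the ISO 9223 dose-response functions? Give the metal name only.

copper: f(T) = -0.080·(T−10) [T>10 °C] = -1.2240
  Pd branch = 0.0053·Pd^0.26·e^(0.059·RH+f) = 0.3473 μm/a
  Sd branch = 0.01025·Sd^0.27·e^(0.036·RH+0.049·T) = 0.7211 μm/a
  sum: 0.3473 + 0.7211 → r_corr = 1.068 μm/a
zinc: temperature factor f = -0.071·(15.3) = -1.0863
  Pd branch = 0.0129·Pd^0.44·e^(0.046·RH+f) = 0.4694 μm/a
  Cl⁻ term: 0.0175·1.1^0.57·exp(0.008·83+0.085·25.3) = 0.3083
  r_corr = 0.4694 + 0.3083 = 0.7776 μm/a
Ordering by μm/a: copper (1.07) > zinc (0.778)

zinc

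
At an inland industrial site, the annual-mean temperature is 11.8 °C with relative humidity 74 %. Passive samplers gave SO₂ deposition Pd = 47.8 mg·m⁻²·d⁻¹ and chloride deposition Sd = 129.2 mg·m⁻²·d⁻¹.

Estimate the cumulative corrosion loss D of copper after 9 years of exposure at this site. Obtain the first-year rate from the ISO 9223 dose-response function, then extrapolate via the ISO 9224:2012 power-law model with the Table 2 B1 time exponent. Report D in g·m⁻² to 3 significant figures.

D(9) = 76.1 g·m⁻²

copper: temperature factor f = -0.080·(1.8) = -0.1440
  sulphur-dioxide contribution → 0.9875 μm/a
  chloride contribution → 0.9746 μm/a
  total first-year rate 1.962 μm/a
Long-term exponent b (ISO 9224 Table 2, B1) = 0.667
  D(9) = 1.962 × 9^0.667 = 1.962 × 4.33 = 8.496 μm
  Mass loss = 8.496 μm × 8.96 g/cm³ = 76.12 g·m⁻²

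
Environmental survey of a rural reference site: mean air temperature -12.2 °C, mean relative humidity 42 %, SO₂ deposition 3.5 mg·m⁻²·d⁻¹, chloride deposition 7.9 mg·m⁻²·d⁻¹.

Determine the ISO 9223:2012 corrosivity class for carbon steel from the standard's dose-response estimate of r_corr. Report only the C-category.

C1

carbon steel: f(T) = +0.150·(T−10) [T≤10 °C] = -3.3300
  sulphur-dioxide contribution → 0.2815 μm/a
  chloride contribution → 0.9018 μm/a
  ⇒ r_corr(carbon steel) = 1.183 μm/a
1.18 μm/a falls in (0, 1.3] for carbon steel → category C1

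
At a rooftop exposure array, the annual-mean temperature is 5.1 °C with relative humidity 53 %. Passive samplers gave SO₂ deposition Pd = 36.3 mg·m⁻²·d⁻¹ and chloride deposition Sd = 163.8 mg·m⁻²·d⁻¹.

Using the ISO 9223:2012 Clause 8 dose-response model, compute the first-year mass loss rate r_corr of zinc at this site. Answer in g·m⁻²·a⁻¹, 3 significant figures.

r_corr = 9.64 g·m⁻²·a⁻¹

zinc: T≤10 °C ⇒ hinge +0.038·(5.1−10) = -0.1862
  SO₂ term: 0.0129·36.3^0.44·exp(0.046·53-0.1862) = 0.5955
  Cl⁻ term: 0.0175·163.8^0.57·exp(0.008·53+0.085·5.1) = 0.7544
  sum: 0.5955 + 0.7544 → r_corr = 1.35 μm/a
Convert to mass loss: 1.35 μm/a × 7.14 g/cm³ = 9.638 g·m⁻²·a⁻¹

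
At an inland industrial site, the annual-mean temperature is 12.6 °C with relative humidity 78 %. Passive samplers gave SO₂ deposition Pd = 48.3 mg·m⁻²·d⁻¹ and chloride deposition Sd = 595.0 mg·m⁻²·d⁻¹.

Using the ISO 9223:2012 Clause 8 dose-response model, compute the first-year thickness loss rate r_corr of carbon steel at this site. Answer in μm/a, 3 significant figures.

r_corr = 171 μm/a

carbon steel: f(T) = -0.054·(T−10) [T>10 °C] = -0.1404
  Pd branch = 1.77·Pd^0.52·e^(0.02·RH+f) = 54.97 μm/a
  Cl⁻ term: 0.102·595.0^0.62·exp(0.033·78+0.04·12.6) = 116.3
  r_corr = 54.97 + 116.3 = 171.3 μm/a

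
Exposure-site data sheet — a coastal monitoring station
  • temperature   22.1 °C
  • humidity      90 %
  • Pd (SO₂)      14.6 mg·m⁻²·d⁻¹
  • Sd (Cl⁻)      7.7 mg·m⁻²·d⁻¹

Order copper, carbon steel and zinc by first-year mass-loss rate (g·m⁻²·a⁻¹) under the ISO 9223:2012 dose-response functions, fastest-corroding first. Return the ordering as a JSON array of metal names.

["carbon steel", "copper", "zinc"]

copper: temperature factor f = -0.080·(12.1) = -0.9680
  sulphur-dioxide contribution → 0.8179 μm/a
  chloride contribution → 1.341 μm/a
  total first-year rate 2.159 μm/a
  mass loss = 2.159 μm/a × 8.96 g/cm³ = 19.35 g·m⁻²·a⁻¹
carbon steel: temperature factor f = -0.054·(12.1) = -0.6534
  sulphur-dioxide contribution → 22.46 μm/a
  chloride contribution → 17.06 μm/a
  total first-year rate 39.52 μm/a
  mass loss = 39.52 μm/a × 7.85 g/cm³ = 310.2 g·m⁻²·a⁻¹
zinc: temperature factor f = -0.071·(12.1) = -0.8591
  sulphur-dioxide contribution → 1.116 μm/a
  chloride contribution → 0.7531 μm/a
  total first-year rate 1.869 μm/a
  mass loss = 1.869 μm/a × 7.14 g/cm³ = 13.35 g·m⁻²·a⁻¹
Ordering by g·m⁻²·a⁻¹: carbon steel (310) > copper (19.3) > zinc (13.3)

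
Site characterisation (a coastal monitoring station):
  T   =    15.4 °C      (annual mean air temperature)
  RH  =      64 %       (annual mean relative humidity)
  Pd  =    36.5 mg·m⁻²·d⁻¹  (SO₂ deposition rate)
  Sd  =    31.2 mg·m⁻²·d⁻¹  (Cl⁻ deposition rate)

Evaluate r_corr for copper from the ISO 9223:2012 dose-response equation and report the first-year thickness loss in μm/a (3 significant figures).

r_corr = 0.935 μm/a

copper: temperature factor f = -0.080·(5.4) = -0.4320
  sulphur-dioxide contribution → 0.3826 μm/a
  chloride contribution → 0.5527 μm/a
  total first-year rate 0.9353 μm/a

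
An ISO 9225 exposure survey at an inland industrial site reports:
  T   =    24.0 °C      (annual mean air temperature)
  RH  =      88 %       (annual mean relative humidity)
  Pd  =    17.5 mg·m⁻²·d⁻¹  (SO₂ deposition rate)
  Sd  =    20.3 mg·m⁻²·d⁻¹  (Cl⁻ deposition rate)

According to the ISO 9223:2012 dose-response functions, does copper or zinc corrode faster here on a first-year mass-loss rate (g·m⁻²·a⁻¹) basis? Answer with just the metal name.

copper: f(T) = -0.080·(T−10) [T>10 °C] = -1.1200
  sulphur-dioxide contribution → 0.6545 μm/a
  chloride contribution → 1.78 μm/a
  ⇒ r_corr(copper) = 2.434 μm/a
  mass loss = 2.434 μm/a × 8.96 g/cm³ = 21.81 g·m⁻²·a⁻¹
zinc: f(T) = -0.071·(T−10) [T>10 °C] = -0.9940
  sulphur-dioxide contribution → 0.9635 μm/a
  chloride contribution → 1.514 μm/a
  ⇒ r_corr(zinc) = 2.477 μm/a
  mass loss = 2.477 μm/a × 7.14 g/cm³ = 17.69 g·m⁻²·a⁻¹
Ordering by g·m⁻²·a⁻¹: copper (21.8) > zinc (17.7)

copper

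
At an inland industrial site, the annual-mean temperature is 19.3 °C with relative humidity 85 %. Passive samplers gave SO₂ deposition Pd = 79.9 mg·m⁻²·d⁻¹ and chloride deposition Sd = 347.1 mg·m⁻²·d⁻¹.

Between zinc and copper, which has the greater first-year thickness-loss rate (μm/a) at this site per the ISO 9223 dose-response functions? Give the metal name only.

zinc

zinc: T>10 °C ⇒ hinge -0.071·(19.3−10) = -0.6603
  Pd branch = 0.0129·Pd^0.44·e^(0.046·RH+f) = 2.286 μm/a
  Cl⁻ term: 0.0175·347.1^0.57·exp(0.008·85+0.085·19.3) = 4.999
  sum: 2.286 + 4.999 → r_corr = 7.285 μm/a
copper: f(T) = -0.080·(T−10) [T>10 °C] = -0.7440
  Pd branch = 0.0053·Pd^0.26·e^(0.059·RH+f) = 1.185 μm/a
  Cl⁻ term: 0.01025·347.1^0.27·exp(0.036·85+0.049·19.3) = 2.731
  sum: 1.185 + 2.731 → r_corr = 3.916 μm/a
Ordering by μm/a: zinc (7.28) > copper (3.92)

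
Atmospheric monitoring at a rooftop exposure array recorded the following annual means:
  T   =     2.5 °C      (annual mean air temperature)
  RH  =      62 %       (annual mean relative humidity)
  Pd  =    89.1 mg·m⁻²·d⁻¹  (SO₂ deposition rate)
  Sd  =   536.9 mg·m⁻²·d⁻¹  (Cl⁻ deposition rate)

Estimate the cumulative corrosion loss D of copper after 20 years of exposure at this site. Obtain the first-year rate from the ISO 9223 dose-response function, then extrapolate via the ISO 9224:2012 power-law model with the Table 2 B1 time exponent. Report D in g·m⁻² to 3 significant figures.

copper: T≤10 °C ⇒ hinge +0.126·(2.5−10) = -0.9450
  sulphur-dioxide contribution → 0.2567 μm/a
  chloride contribution → 0.5893 μm/a
  total first-year rate 0.846 μm/a
Long-term exponent b (ISO 9224 Table 2, B1) = 0.667
  D(20) = 0.846 × 20^0.667 = 0.846 × 7.375 = 6.24 μm
  Mass loss = 6.24 μm × 8.96 g/cm³ = 55.91 g·m⁻²

D(20) = 55.9 g·m⁻²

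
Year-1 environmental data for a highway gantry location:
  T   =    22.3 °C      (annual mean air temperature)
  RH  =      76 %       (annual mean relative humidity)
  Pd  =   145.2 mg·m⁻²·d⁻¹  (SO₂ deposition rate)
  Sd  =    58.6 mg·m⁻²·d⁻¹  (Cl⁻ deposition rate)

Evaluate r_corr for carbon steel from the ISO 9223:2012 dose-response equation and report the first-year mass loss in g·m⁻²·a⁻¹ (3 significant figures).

r_corr = 735 g·m⁻²·a⁻¹

carbon steel: temperature factor f = -0.054·(12.3) = -0.6642
  sulphur-dioxide contribution → 55.45 μm/a
  chloride contribution → 38.13 μm/a
  total first-year rate 93.58 μm/a
Convert to mass loss: 93.58 μm/a × 7.85 g/cm³ = 734.6 g·m⁻²·a⁻¹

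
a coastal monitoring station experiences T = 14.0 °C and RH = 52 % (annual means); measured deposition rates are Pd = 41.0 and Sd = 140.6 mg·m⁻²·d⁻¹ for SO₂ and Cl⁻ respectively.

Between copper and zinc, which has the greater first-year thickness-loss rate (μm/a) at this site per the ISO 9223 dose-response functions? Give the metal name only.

zinc

copper: f(T) = -0.080·(T−10) [T>10 °C] = -0.3200
  SO₂ term: 0.0053·41.0^0.26·exp(0.059·52-0.3200) = 0.2173
  Cl⁻ term: 0.01025·140.6^0.27·exp(0.036·52+0.049·14.0) = 0.503
  sum: 0.2173 + 0.503 → r_corr = 0.7203 μm/a
zinc: T>10 °C ⇒ hinge -0.071·(14.0−10) = -0.2840
  SO₂ term: 0.0129·41.0^0.44·exp(0.046·52-0.2840) = 0.5441
  Cl⁻ term: 0.0175·140.6^0.57·exp(0.008·52+0.085·14.0) = 1.462
  sum: 0.5441 + 1.462 → r_corr = 2.006 μm/a
Ordering by μm/a: zinc (2.01) > copper (0.72)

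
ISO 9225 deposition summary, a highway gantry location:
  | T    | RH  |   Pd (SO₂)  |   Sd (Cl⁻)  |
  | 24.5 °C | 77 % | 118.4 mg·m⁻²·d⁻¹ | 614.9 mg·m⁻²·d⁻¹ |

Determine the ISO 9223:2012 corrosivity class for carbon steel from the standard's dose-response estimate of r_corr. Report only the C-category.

carbon steel: f(T) = -0.054·(T−10) [T>10 °C] = -0.7830
  sulphur-dioxide contribution → 45.17 μm/a
  chloride contribution → 184.8 μm/a
  total first-year rate 230 μm/a
Category bounds: 200…700 μm/a bracket r_corr ⇒ CX

CX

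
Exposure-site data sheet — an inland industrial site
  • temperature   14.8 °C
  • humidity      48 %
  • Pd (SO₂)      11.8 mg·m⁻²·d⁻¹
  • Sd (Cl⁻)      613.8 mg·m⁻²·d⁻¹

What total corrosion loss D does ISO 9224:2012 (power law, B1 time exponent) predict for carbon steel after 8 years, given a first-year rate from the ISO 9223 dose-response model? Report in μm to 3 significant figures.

D(8) = 181 μm

carbon steel: f(T) = -0.054·(T−10) [T>10 °C] = -0.2592
  SO₂ term: 1.77·11.8^0.52·exp(0.02·48-0.2592) = 12.87
  Sd branch = 0.102·Sd^0.62·e^(0.033·RH+0.04·T) = 48.11 μm/a
  sum: 12.87 + 48.11 → r_corr = 60.98 μm/a
ISO 9224: D(t) = r_corr · t^b with b = 0.523 (carbon steel, B1)
  D(8) = 60.98 × 8^0.523 = 60.98 × 2.967 = 180.9 μm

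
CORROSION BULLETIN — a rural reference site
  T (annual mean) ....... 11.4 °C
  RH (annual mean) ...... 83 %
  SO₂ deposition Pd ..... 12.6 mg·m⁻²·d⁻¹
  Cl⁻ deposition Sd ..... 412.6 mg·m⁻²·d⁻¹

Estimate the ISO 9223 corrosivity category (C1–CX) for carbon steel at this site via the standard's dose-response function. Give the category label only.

C5

carbon steel: f(T) = -0.054·(T−10) [T>10 °C] = -0.0756
  SO₂ term: 1.77·12.6^0.52·exp(0.02·83-0.0756) = 32.23
  Sd branch = 0.102·Sd^0.62·e^(0.033·RH+0.04·T) = 104.2 μm/a
  r_corr = 32.23 + 104.2 = 136.4 μm/a
136 μm/a falls in (80, 200] for carbon steel → category C5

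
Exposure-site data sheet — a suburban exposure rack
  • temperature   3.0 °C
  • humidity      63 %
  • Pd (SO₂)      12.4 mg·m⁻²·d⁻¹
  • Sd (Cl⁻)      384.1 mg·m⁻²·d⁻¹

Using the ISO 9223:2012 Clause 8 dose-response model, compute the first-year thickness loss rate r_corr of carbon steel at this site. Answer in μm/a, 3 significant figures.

carbon steel: temperature factor f = +0.150·(-7.0) = -1.0500
  sulphur-dioxide contribution → 8.086 μm/a
  chloride contribution → 36.81 μm/a
  total first-year rate 44.9 μm/a

r_corr = 44.9 μm/a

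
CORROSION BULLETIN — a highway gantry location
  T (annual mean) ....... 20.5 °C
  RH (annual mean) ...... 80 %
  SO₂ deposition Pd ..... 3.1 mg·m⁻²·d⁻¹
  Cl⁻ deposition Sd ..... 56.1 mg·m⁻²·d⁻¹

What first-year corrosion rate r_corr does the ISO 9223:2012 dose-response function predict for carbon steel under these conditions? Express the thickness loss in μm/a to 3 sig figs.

carbon steel: temperature factor f = -0.054·(10.5) = -0.5670
  SO₂ term: 1.77·3.1^0.52·exp(0.02·80-0.5670) = 8.956
  Cl⁻ term: 0.102·56.1^0.62·exp(0.033·80+0.04·20.5) = 39.41
  sum: 8.956 + 39.41 → r_corr = 48.37 μm/a

r_corr = 48.4 μm/a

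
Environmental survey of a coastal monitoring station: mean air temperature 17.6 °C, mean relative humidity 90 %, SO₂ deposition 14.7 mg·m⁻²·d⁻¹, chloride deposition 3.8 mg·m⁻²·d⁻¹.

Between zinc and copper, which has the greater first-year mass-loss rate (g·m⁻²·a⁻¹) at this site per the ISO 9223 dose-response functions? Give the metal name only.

zinc: temperature factor f = -0.071·(7.6) = -0.5396
  sulphur-dioxide contribution → 1.541 μm/a
  chloride contribution → 0.3435 μm/a
  ⇒ r_corr(zinc) = 1.885 μm/a
  mass loss = 1.885 μm/a × 7.14 g/cm³ = 13.46 g·m⁻²·a⁻¹
copper: f(T) = -0.080·(T−10) [T>10 °C] = -0.6080
  sulphur-dioxide contribution → 1.174 μm/a
  chloride contribution → 0.889 μm/a
  total first-year rate 2.063 μm/a
  mass loss = 2.063 μm/a × 8.96 g/cm³ = 18.49 g·m⁻²·a⁻¹
Ordering by g·m⁻²·a⁻¹: copper (18.5) > zinc (13.5)

copper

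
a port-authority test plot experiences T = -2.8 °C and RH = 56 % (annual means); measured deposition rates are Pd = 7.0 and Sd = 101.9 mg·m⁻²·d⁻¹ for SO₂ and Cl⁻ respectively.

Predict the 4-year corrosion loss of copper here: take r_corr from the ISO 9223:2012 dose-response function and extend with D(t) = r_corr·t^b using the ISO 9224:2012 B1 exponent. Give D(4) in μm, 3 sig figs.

D(4) = 0.710 μm

copper: T≤10 °C ⇒ hinge +0.126·(-2.8−10) = -1.6128
  SO₂ term: 0.0053·7.0^0.26·exp(0.059·56-1.6128) = 0.0477
  Sd branch = 0.01025·Sd^0.27·e^(0.036·RH+0.049·T) = 0.2338 μm/a
  r_corr = 0.0477 + 0.2338 = 0.2815 μm/a
Power-law: D(4) = r_corr · 4^0.667
  D(4) = 0.2815 × 4^0.667 = 0.2815 × 2.521 = 0.7097 μm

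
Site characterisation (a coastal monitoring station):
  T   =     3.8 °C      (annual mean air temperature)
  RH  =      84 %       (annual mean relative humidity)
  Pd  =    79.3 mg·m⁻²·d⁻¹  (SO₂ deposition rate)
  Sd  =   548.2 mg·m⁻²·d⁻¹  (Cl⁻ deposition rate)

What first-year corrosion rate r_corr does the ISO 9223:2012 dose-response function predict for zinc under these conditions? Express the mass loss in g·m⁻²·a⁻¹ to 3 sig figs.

r_corr = 36.1 g·m⁻²·a⁻¹

zinc: T≤10 °C ⇒ hinge +0.038·(3.8−10) = -0.2356
  sulphur-dioxide contribution → 3.327 μm/a
  chloride contribution → 1.723 μm/a
  ⇒ r_corr(zinc) = 5.05 μm/a
Convert to mass loss: 5.05 μm/a × 7.14 g/cm³ = 36.06 g·m⁻²·a⁻¹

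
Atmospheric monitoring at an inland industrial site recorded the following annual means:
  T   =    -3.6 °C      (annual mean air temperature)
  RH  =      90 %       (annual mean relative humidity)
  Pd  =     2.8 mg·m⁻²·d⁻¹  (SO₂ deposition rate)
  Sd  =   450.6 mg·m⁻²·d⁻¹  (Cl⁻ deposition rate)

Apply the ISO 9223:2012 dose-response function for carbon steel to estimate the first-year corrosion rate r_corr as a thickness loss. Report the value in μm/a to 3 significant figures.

carbon steel: f(T) = +0.150·(T−10) [T≤10 °C] = -2.0400
  sulphur-dioxide contribution → 2.378 μm/a
  chloride contribution → 76.08 μm/a
  ⇒ r_corr(carbon steel) = 78.46 μm/a

r_corr = 78.5 μm/a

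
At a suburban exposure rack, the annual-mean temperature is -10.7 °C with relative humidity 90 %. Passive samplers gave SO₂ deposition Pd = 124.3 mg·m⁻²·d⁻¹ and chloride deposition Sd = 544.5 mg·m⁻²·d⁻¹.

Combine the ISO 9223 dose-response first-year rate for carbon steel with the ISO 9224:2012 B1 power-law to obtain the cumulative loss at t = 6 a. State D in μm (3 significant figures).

carbon steel: f(T) = +0.150·(T−10) [T≤10 °C] = -3.1050
  SO₂ term: 1.77·124.3^0.52·exp(0.02·90-3.1050) = 5.893
  Sd branch = 0.102·Sd^0.62·e^(0.033·RH+0.04·T) = 64.4 μm/a
  r_corr = 5.893 + 64.4 = 70.29 μm/a
Power-law: D(6) = r_corr · 6^0.523
  D(6) = 70.29 × 6^0.523 = 70.29 × 2.553 = 179.4 μm

D(6) = 179 μm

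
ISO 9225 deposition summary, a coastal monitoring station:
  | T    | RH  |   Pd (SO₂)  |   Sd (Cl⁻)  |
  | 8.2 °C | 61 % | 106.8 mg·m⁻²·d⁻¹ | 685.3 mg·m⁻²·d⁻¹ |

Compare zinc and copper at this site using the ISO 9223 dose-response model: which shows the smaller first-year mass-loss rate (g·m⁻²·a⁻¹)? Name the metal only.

zinc: T≤10 °C ⇒ hinge +0.038·(8.2−10) = -0.0684
  sulphur-dioxide contribution → 1.556 μm/a
  chloride contribution → 2.367 μm/a
  total first-year rate 3.923 μm/a
  mass loss = 3.923 μm/a × 7.14 g/cm³ = 28.01 g·m⁻²·a⁻¹
copper: f(T) = +0.126·(T−10) [T≤10 °C] = -0.2268
  sulphur-dioxide contribution → 0.5203 μm/a
  chloride contribution → 0.8028 μm/a
  ⇒ r_corr(copper) = 1.323 μm/a
  mass loss = 1.323 μm/a × 8.96 g/cm³ = 11.85 g·m⁻²·a⁻¹
Ordering by g·m⁻²·a⁻¹: zinc (28) > copper (11.9)

copper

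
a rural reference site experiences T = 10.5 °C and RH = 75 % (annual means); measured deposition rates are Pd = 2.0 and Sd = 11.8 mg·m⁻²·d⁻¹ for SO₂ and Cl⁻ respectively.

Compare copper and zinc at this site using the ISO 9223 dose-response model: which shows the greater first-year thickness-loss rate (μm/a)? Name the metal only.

copper

copper: f(T) = -0.080·(T−10) [T>10 °C] = -0.0400
  sulphur-dioxide contribution → 0.5092 μm/a
  chloride contribution → 0.4968 μm/a
  ⇒ r_corr(copper) = 1.006 μm/a
zinc: temperature factor f = -0.071·(0.5) = -0.0355
  sulphur-dioxide contribution → 0.532 μm/a
  chloride contribution → 0.3178 μm/a
  ⇒ r_corr(zinc) = 0.8499 μm/a
Ordering by μm/a: copper (1.01) > zinc (0.85)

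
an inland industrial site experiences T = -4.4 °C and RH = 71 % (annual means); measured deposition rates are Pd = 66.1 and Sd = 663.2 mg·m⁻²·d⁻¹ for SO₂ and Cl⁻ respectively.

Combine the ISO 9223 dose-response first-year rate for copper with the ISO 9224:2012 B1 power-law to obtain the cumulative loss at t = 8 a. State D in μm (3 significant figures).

copper: T≤10 °C ⇒ hinge +0.126·(-4.4−10) = -1.8144
  SO₂ term: 0.0053·66.1^0.26·exp(0.059·71-1.8144) = 0.1694
  Sd branch = 0.01025·Sd^0.27·e^(0.036·RH+0.049·T) = 0.6152 μm/a
  r_corr = 0.1694 + 0.6152 = 0.7845 μm/a
Long-term exponent b (ISO 9224 Table 2, B1) = 0.667
  D(8) = 0.7845 × 8^0.667 = 0.7845 × 4.003 = 3.14 μm

D(8) = 3.14 μm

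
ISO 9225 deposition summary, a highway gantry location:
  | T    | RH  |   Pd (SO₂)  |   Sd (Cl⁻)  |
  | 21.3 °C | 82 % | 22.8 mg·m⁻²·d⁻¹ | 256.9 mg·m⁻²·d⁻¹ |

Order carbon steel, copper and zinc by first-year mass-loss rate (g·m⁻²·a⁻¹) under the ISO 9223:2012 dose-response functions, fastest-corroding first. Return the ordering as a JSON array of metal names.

["carbon steel", "zinc", "copper"]

carbon steel: T>10 °C ⇒ hinge -0.054·(21.3−10) = -0.6102
  SO₂ term: 1.77·22.8^0.52·exp(0.02·82-0.6102) = 25.2
  Sd branch = 0.102·Sd^0.62·e^(0.033·RH+0.04·T) = 111.7 μm/a
  r_corr = 25.2 + 111.7 = 136.9 μm/a
  mass loss = 136.9 μm/a × 7.85 g/cm³ = 1074 g·m⁻²·a⁻¹
copper: f(T) = -0.080·(T−10) [T>10 °C] = -0.9040
  SO₂ term: 0.0053·22.8^0.26·exp(0.059·82-0.9040) = 0.6107
  Sd branch = 0.01025·Sd^0.27·e^(0.036·RH+0.049·T) = 2.493 μm/a
  r_corr = 0.6107 + 2.493 = 3.103 μm/a
  mass loss = 3.103 μm/a × 8.96 g/cm³ = 27.81 g·m⁻²·a⁻¹
zinc: temperature factor f = -0.071·(11.3) = -0.8023
  SO₂ term: 0.0129·22.8^0.44·exp(0.046·82-0.8023) = 0.995
  Sd branch = 0.0175·Sd^0.57·e^(0.008·RH+0.085·T) = 4.873 μm/a
  sum: 0.995 + 4.873 → r_corr = 5.868 μm/a
  mass loss = 5.868 μm/a × 7.14 g/cm³ = 41.9 g·m⁻²·a⁻¹
Ordering by g·m⁻²·a⁻¹: carbon steel (1070) > zinc (41.9) > copper (27.8)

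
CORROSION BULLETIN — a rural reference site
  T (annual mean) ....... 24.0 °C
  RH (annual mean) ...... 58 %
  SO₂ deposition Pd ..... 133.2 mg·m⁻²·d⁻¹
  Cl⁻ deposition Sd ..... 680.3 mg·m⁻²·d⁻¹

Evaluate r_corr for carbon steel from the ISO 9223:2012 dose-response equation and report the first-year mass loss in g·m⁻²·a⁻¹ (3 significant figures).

r_corr = 1.07e+03 g·m⁻²·a⁻¹

carbon steel: temperature factor f = -0.054·(14.0) = -0.7560
  sulphur-dioxide contribution → 33.74 μm/a
  chloride contribution → 103 μm/a
  ⇒ r_corr(carbon steel) = 136.8 μm/a
Convert to mass loss: 136.8 μm/a × 7.85 g/cm³ = 1074 g·m⁻²·a⁻¹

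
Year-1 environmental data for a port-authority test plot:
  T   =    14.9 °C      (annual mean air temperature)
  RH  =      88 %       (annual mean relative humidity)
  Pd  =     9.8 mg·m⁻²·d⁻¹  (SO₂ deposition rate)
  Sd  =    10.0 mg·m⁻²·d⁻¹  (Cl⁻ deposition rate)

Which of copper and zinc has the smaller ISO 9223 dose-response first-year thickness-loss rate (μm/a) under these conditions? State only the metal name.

copper: f(T) = -0.080·(T−10) [T>10 °C] = -0.3920
  SO₂ term: 0.0053·9.8^0.26·exp(0.059·88-0.3920) = 1.166
  Cl⁻ term: 0.01025·10.0^0.27·exp(0.036·88+0.049·14.9) = 0.9411
  r_corr = 1.166 + 0.9411 = 2.107 μm/a
zinc: f(T) = -0.071·(T−10) [T>10 °C] = -0.3479
  SO₂ term: 0.0129·9.8^0.44·exp(0.046·88-0.3479) = 1.424
  Cl⁻ term: 0.0175·10.0^0.57·exp(0.008·88+0.085·14.9) = 0.4665
  sum: 1.424 + 0.4665 → r_corr = 1.891 μm/a
Ordering by μm/a: copper (2.11) > zinc (1.89)

zinc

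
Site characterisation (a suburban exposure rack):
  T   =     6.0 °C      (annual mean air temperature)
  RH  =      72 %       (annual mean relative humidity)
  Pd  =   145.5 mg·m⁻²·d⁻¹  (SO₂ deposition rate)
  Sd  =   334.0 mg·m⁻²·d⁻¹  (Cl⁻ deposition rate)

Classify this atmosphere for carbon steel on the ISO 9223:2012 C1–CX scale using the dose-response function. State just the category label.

carbon steel: T≤10 °C ⇒ hinge +0.150·(6.0−10) = -0.6000
  Pd branch = 1.77·Pd^0.52·e^(0.02·RH+f) = 54.63 μm/a
  Sd branch = 0.102·Sd^0.62·e^(0.033·RH+0.04·T) = 51.22 μm/a
  r_corr = 54.63 + 51.22 = 105.9 μm/a
106 μm/a falls in (80, 200] for carbon steel → category C5

C5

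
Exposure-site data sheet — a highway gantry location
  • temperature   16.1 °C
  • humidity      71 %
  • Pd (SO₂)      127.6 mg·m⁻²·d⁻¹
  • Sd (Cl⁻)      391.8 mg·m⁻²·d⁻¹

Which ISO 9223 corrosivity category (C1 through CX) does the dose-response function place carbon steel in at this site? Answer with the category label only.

C5

carbon steel: f(T) = -0.054·(T−10) [T>10 °C] = -0.3294
  Pd branch = 1.77·Pd^0.52·e^(0.02·RH+f) = 65.56 μm/a
  Cl⁻ term: 0.102·391.8^0.62·exp(0.033·71+0.04·16.1) = 81.95
  sum: 65.56 + 81.95 → r_corr = 147.5 μm/a
ISO 9223 Table 2 (carbon steel): 80 < 148 ≤ 200 μm/a ⇒ C5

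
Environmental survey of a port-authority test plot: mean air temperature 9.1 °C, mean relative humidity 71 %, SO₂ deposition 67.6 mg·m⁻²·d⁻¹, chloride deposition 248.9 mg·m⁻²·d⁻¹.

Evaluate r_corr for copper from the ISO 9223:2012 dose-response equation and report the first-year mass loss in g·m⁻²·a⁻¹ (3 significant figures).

r_corr = 16.6 g·m⁻²·a⁻¹

copper: T≤10 °C ⇒ hinge +0.126·(9.1−10) = -0.1134
  sulphur-dioxide contribution → 0.9334 μm/a
  chloride contribution → 0.9149 μm/a
  ⇒ r_corr(copper) = 1.848 μm/a
Convert to mass loss: 1.848 μm/a × 8.96 g/cm³ = 16.56 g·m⁻²·a⁻¹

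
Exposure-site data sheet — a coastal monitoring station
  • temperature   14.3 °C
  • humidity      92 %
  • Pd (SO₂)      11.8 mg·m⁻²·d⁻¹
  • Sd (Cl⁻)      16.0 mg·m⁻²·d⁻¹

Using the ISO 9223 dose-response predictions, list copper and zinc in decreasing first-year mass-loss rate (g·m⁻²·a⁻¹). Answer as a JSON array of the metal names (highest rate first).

["copper", "zinc"]

copper: temperature factor f = -0.080·(4.3) = -0.3440
  Pd branch = 0.0053·Pd^0.26·e^(0.059·RH+f) = 1.625 μm/a
  Sd branch = 0.01025·Sd^0.27·e^(0.036·RH+0.049·T) = 1.198 μm/a
  r_corr = 1.625 + 1.198 = 2.823 μm/a
  mass loss = 2.823 μm/a × 8.96 g/cm³ = 25.3 g·m⁻²·a⁻¹
zinc: temperature factor f = -0.071·(4.3) = -0.3053
  Pd branch = 0.0129·Pd^0.44·e^(0.046·RH+f) = 1.939 μm/a
  Cl⁻ term: 0.0175·16.0^0.57·exp(0.008·92+0.085·14.3) = 0.5983
  sum: 1.939 + 0.5983 → r_corr = 2.537 μm/a
  mass loss = 2.537 μm/a × 7.14 g/cm³ = 18.12 g·m⁻²·a⁻¹
Ordering by g·m⁻²·a⁻¹: copper (25.3) > zinc (18.1)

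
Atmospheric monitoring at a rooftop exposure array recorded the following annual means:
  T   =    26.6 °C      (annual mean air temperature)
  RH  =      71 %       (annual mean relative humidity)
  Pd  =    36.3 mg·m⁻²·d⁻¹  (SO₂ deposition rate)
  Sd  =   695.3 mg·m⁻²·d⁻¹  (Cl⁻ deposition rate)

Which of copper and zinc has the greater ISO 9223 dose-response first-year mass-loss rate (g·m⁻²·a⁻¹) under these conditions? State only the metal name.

zinc

copper: temperature factor f = -0.080·(16.6) = -1.3280
  Pd branch = 0.0053·Pd^0.26·e^(0.059·RH+f) = 0.2357 μm/a
  Cl⁻ term: 0.01025·695.3^0.27·exp(0.036·71+0.049·26.6) = 2.846
  r_corr = 0.2357 + 2.846 = 3.082 μm/a
  mass loss = 3.082 μm/a × 8.96 g/cm³ = 27.61 g·m⁻²·a⁻¹
zinc: f(T) = -0.071·(T−10) [T>10 °C] = -1.1786
  SO₂ term: 0.0129·36.3^0.44·exp(0.046·71-1.1786) = 0.5052
  Cl⁻ term: 0.0175·695.3^0.57·exp(0.008·71+0.085·26.6) = 12.35
  sum: 0.5052 + 12.35 → r_corr = 12.86 μm/a
  mass loss = 12.86 μm/a × 7.14 g/cm³ = 91.79 g·m⁻²·a⁻¹
Ordering by g·m⁻²·a⁻¹: zinc (91.8) > copper (27.6)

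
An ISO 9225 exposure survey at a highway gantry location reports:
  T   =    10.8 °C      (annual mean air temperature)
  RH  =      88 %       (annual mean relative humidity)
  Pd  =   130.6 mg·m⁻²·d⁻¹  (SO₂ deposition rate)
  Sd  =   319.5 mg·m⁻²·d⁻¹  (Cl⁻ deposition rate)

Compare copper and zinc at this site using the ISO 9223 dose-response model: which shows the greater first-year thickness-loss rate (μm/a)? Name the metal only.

copper: temperature factor f = -0.080·(0.8) = -0.0640
  SO₂ term: 0.0053·130.6^0.26·exp(0.059·88-0.0640) = 3.173
  Sd branch = 0.01025·Sd^0.27·e^(0.036·RH+0.049·T) = 1.962 μm/a
  r_corr = 3.173 + 1.962 = 5.135 μm/a
zinc: temperature factor f = -0.071·(0.8) = -0.0568
  Pd branch = 0.0129·Pd^0.44·e^(0.046·RH+f) = 5.956 μm/a
  Sd branch = 0.0175·Sd^0.57·e^(0.008·RH+0.085·T) = 2.371 μm/a
  sum: 5.956 + 2.371 → r_corr = 8.328 μm/a
Ordering by μm/a: zinc (8.33) > copper (5.13)

zinc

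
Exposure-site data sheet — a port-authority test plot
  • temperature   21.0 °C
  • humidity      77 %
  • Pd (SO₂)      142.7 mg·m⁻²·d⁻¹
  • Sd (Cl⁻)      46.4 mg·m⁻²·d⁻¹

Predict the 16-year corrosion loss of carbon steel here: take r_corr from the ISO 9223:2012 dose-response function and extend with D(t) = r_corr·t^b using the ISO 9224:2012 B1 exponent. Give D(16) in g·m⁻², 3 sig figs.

D(16) = 3.10e+03 g·m⁻²

carbon steel: f(T) = -0.054·(T−10) [T>10 °C] = -0.5940
  sulphur-dioxide contribution → 60.13 μm/a
  chloride contribution → 32.37 μm/a
  ⇒ r_corr(carbon steel) = 92.51 μm/a
Power-law: D(16) = r_corr · 16^0.523
  D(16) = 92.51 × 16^0.523 = 92.51 × 4.263 = 394.4 μm
  Mass loss = 394.4 μm × 7.85 g/cm³ = 3096 g·m⁻²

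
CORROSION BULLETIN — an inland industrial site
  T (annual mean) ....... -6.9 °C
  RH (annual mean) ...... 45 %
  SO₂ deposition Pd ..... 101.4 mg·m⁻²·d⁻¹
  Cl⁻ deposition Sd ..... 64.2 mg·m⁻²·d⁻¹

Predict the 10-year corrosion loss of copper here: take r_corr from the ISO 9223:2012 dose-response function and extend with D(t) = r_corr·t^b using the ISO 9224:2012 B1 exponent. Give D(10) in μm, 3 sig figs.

D(10) = 0.666 μm

copper: temperature factor f = +0.126·(-16.9) = -2.1294
  sulphur-dioxide contribution → 0.02979 μm/a
  chloride contribution → 0.1136 μm/a
  ⇒ r_corr(copper) = 0.1434 μm/a
ISO 9224: D(t) = r_corr · t^b with b = 0.667 (copper, B1)
  D(10) = 0.1434 × 10^0.667 = 0.1434 × 4.645 = 0.6662 μm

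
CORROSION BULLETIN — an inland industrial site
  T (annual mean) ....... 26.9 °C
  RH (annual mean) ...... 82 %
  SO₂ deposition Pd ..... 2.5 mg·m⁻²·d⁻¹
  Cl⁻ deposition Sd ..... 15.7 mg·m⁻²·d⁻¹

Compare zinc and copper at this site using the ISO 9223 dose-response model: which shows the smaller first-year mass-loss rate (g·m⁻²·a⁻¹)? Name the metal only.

zinc

zinc: T>10 °C ⇒ hinge -0.071·(26.9−10) = -1.1999
  SO₂ term: 0.0129·2.5^0.44·exp(0.046·82-1.1999) = 0.2528
  Sd branch = 0.0175·Sd^0.57·e^(0.008·RH+0.085·T) = 1.594 μm/a
  r_corr = 0.2528 + 1.594 = 1.847 μm/a
  mass loss = 1.847 μm/a × 7.14 g/cm³ = 13.19 g·m⁻²·a⁻¹
copper: T>10 °C ⇒ hinge -0.080·(26.9−10) = -1.3520
  Pd branch = 0.0053·Pd^0.26·e^(0.059·RH+f) = 0.2196 μm/a
  Sd branch = 0.01025·Sd^0.27·e^(0.036·RH+0.049·T) = 1.542 μm/a
  r_corr = 0.2196 + 1.542 = 1.762 μm/a
  mass loss = 1.762 μm/a × 8.96 g/cm³ = 15.78 g·m⁻²·a⁻¹
Ordering by g·m⁻²·a⁻¹: copper (15.8) > zinc (13.2)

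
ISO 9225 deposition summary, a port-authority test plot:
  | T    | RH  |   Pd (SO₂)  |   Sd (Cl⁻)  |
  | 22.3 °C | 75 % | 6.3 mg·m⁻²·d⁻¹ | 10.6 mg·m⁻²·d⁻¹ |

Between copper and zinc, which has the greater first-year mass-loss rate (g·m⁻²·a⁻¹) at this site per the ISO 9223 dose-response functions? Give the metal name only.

copper: f(T) = -0.080·(T−10) [T>10 °C] = -0.9840
  SO₂ term: 0.0053·6.3^0.26·exp(0.059·75-0.9840) = 0.267
  Sd branch = 0.01025·Sd^0.27·e^(0.036·RH+0.049·T) = 0.8604 μm/a
  r_corr = 0.267 + 0.8604 = 1.127 μm/a
  mass loss = 1.127 μm/a × 8.96 g/cm³ = 10.1 g·m⁻²·a⁻¹
zinc: T>10 °C ⇒ hinge -0.071·(22.3−10) = -0.8733
  SO₂ term: 0.0129·6.3^0.44·exp(0.046·75-0.8733) = 0.3814
  Sd branch = 0.0175·Sd^0.57·e^(0.008·RH+0.085·T) = 0.8152 μm/a
  r_corr = 0.3814 + 0.8152 = 1.197 μm/a
  mass loss = 1.197 μm/a × 7.14 g/cm³ = 8.543 g·m⁻²·a⁻¹
Ordering by g·m⁻²·a⁻¹: copper (10.1) > zinc (8.54)

copper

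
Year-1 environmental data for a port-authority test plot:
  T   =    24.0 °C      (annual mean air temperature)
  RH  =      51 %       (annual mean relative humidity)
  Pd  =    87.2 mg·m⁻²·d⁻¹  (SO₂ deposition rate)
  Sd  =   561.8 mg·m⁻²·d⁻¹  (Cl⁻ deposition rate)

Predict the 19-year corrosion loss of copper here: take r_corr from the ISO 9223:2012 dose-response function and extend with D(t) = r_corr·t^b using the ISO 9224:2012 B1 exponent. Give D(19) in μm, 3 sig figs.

D(19) = 9.00 μm

copper: temperature factor f = -0.080·(14.0) = -1.1200
  SO₂ term: 0.0053·87.2^0.26·exp(0.059·51-1.1200) = 0.112
  Cl⁻ term: 0.01025·561.8^0.27·exp(0.036·51+0.049·24.0) = 1.151
  r_corr = 0.112 + 1.151 = 1.263 μm/a
Power-law: D(19) = r_corr · 19^0.667
  D(19) = 1.263 × 19^0.667 = 1.263 × 7.127 = 9.004 μm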